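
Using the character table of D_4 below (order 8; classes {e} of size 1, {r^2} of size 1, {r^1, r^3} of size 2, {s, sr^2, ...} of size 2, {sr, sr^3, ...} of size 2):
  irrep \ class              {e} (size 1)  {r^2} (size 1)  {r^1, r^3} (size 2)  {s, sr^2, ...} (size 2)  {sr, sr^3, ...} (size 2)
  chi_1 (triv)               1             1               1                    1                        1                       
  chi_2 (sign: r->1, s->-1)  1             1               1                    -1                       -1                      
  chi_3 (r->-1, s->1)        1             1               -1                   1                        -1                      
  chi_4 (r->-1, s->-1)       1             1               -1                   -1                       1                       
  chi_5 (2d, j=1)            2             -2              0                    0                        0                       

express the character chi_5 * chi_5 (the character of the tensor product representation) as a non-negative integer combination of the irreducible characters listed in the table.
chi_5 tensor chi_5 = chi_1 + chi_2 + chi_3 + chi_4 (all other irreducibles have multiplicity 0).

The character of a tensor product is the pointwise product (chi_5 * chi_5)(C) = chi_5(C) * chi_5(C):
  {e}: (2)*(2), {r^2}: (-2)*(-2), {r^1, r^3}: (0)*(0), {s, sr^2, ...}: (0)*(0), {sr, sr^3, ...}: (0)*(0)
so (chi_5 * chi_5) takes values
  {e} -> 4, {r^2} -> 4, {r^1, r^3} -> 0, {s, sr^2, ...} -> 0, {sr, sr^3, ...} -> 0.
Now take the inner product of this character with each irreducible chi from the table, <chi_5*chi_5, chi> = (1/8) sum_C |C| (chi_5*chi_5)(C) conj(chi(C)):
  <chi_5*chi_5, chi_1> = (1/8)[1*(4)*conj(1) + 1*(4)*conj(1) + 2*(0)*conj(1) + 2*(0)*conj(1) + 2*(0)*conj(1)]
      = (1/8)[(4) + (4) + (0) + (0) + (0)] = 8/8 = 1
  <chi_5*chi_5, chi_2> = (1/8)[1*(4)*conj(1) + 1*(4)*conj(1) + 2*(0)*conj(1) + 2*(0)*conj(-1) + 2*(0)*conj(-1)]
      = (1/8)[(4) + (4) + (0) + (0) + (0)] = 8/8 = 1
  <chi_5*chi_5, chi_3> = (1/8)[1*(4)*conj(1) + 1*(4)*conj(1) + 2*(0)*conj(-1) + 2*(0)*conj(1) + 2*(0)*conj(-1)]
      = (1/8)[(4) + (4) + (0) + (0) + (0)] = 8/8 = 1
  <chi_5*chi_5, chi_4> = (1/8)[1*(4)*conj(1) + 1*(4)*conj(1) + 2*(0)*conj(-1) + 2*(0)*conj(-1) + 2*(0)*conj(1)]
      = (1/8)[(4) + (4) + (0) + (0) + (0)] = 8/8 = 1
  <chi_5*chi_5, chi_5> = (1/8)[1*(4)*conj(2) + 1*(4)*conj(-2) + 2*(0)*conj(0) + 2*(0)*conj(0) + 2*(0)*conj(0)]
      = (1/8)[(8) + (-8) + (0) + (0) + (0)] = 0/8 = 0
Hence the multiplicities are chi_1: 1, chi_2: 1, chi_3: 1, chi_4: 1. Dimension check: dim(chi_5)*dim(chi_5) = 2*2 = 4 and sum (mult * dim) = 1*1 + 1*1 + 1*1 + 1*1 = 4.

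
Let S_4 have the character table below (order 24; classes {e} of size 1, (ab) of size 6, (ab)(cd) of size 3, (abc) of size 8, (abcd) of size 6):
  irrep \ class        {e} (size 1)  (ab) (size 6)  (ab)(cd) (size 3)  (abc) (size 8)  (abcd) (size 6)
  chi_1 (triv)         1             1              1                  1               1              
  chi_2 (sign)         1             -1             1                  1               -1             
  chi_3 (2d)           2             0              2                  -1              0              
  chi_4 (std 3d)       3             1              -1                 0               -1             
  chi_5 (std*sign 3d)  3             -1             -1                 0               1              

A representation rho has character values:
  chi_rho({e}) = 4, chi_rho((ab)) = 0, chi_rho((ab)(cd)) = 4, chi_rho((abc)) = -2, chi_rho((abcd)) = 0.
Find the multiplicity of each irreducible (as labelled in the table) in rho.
Multiplicities: chi_1: 0, chi_2: 0, chi_3: 2, chi_4: 0, chi_5: 0.

Argument: Use <chi_rho, chi> = (1/|G|) sum_C |C| * chi_rho(C) * conj(chi(C)) with |G| = 24 for each irreducible chi in the table:
  <chi_rho, chi_1> = (1/24)[1*(4)*conj(1) + 6*(0)*conj(1) + 3*(4)*conj(1) + 8*(-2)*conj(1) + 6*(0)*conj(1)]
      = (1/24)[(4) + (0) + (12) + (-16) + (0)] = 0/24 = 0
  <chi_rho, chi_2> = (1/24)[1*(4)*conj(1) + 6*(0)*conj(-1) + 3*(4)*conj(1) + 8*(-2)*conj(1) + 6*(0)*conj(-1)]
      = (1/24)[(4) + (0) + (12) + (-16) + (0)] = 0/24 = 0
  <chi_rho, chi_3> = (1/24)[1*(4)*conj(2) + 6*(0)*conj(0) + 3*(4)*conj(2) + 8*(-2)*conj(-1) + 6*(0)*conj(0)]
      = (1/24)[(8) + (0) + (24) + (16) + (0)] = 48/24 = 2
  <chi_rho, chi_4> = (1/24)[1*(4)*conj(3) + 6*(0)*conj(1) + 3*(4)*conj(-1) + 8*(-2)*conj(0) + 6*(0)*conj(-1)]
      = (1/24)[(12) + (0) + (-12) + (0) + (0)] = 0/24 = 0
  <chi_rho, chi_5> = (1/24)[1*(4)*conj(3) + 6*(0)*conj(-1) + 3*(4)*conj(-1) + 8*(-2)*conj(0) + 6*(0)*conj(1)]
      = (1/24)[(12) + (0) + (-12) + (0) + (0)] = 0/24 = 0
Dimension check: dim(rho) = sum (mult * dim) = 0*1 + 0*1 + 2*2 + 0*3 + 0*3 = 4 = chi_rho(e) = 4.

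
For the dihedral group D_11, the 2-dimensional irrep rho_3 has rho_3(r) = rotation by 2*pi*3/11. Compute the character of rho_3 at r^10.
chi_{rho_3}(r^10) = 2*cos(2*pi*3*10/11) = -2*cos(5*pi/11)

Justification: rho_3(r^10) is rotation by angle 2*pi*3*10/11, whose trace is 2*cos(2*pi*3*10/11) = -2*cos(5*pi/11).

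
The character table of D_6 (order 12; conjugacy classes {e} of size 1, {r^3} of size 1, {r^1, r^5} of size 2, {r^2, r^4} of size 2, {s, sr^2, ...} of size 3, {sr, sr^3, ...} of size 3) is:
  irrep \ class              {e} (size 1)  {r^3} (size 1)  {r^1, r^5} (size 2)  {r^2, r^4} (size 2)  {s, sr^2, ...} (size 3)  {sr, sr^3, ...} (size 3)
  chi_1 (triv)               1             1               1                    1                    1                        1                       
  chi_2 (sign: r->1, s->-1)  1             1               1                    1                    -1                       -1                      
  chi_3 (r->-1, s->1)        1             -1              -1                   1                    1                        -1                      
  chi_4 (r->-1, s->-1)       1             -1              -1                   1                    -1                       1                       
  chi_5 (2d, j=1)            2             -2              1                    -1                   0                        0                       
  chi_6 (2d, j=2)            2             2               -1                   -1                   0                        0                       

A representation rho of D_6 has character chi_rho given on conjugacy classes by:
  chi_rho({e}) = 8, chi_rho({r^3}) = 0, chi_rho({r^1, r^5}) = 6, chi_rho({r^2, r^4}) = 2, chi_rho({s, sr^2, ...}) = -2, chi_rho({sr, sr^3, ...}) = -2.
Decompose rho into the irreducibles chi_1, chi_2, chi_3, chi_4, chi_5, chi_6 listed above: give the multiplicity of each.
Multiplicities: chi_1: 1, chi_2: 3, chi_3: 0, chi_4: 0, chi_5: 2, chi_6: 0.

Why: Use <chi_rho, chi> = (1/|G|) sum_C |C| * chi_rho(C) * conj(chi(C)) with |G| = 12 for each irreducible chi in the table:
  <chi_rho, chi_1> = (1/12)[1*(8)*conj(1) + 1*(0)*conj(1) + 2*(6)*conj(1) + 2*(2)*conj(1) + 3*(-2)*conj(1) + 3*(-2)*conj(1)]
      = (1/12)[(8) + (0) + (12) + (4) + (-6) + (-6)] = 12/12 = 1
  <chi_rho, chi_2> = (1/12)[1*(8)*conj(1) + 1*(0)*conj(1) + 2*(6)*conj(1) + 2*(2)*conj(1) + 3*(-2)*conj(-1) + 3*(-2)*conj(-1)]
      = (1/12)[(8) + (0) + (12) + (4) + (6) + (6)] = 36/12 = 3
  <chi_rho, chi_3> = (1/12)[1*(8)*conj(1) + 1*(0)*conj(-1) + 2*(6)*conj(-1) + 2*(2)*conj(1) + 3*(-2)*conj(1) + 3*(-2)*conj(-1)]
      = (1/12)[(8) + (0) + (-12) + (4) + (-6) + (6)] = 0/12 = 0
  <chi_rho, chi_4> = (1/12)[1*(8)*conj(1) + 1*(0)*conj(-1) + 2*(6)*conj(-1) + 2*(2)*conj(1) + 3*(-2)*conj(-1) + 3*(-2)*conj(1)]
      = (1/12)[(8) + (0) + (-12) + (4) + (6) + (-6)] = 0/12 = 0
  <chi_rho, chi_5> = (1/12)[1*(8)*conj(2) + 1*(0)*conj(-2) + 2*(6)*conj(1) + 2*(2)*conj(-1) + 3*(-2)*conj(0) + 3*(-2)*conj(0)]
      = (1/12)[(16) + (0) + (12) + (-4) + (0) + (0)] = 24/12 = 2
  <chi_rho, chi_6> = (1/12)[1*(8)*conj(2) + 1*(0)*conj(2) + 2*(6)*conj(-1) + 2*(2)*conj(-1) + 3*(-2)*conj(0) + 3*(-2)*conj(0)]
      = (1/12)[(16) + (0) + (-12) + (-4) + (0) + (0)] = 0/12 = 0
Dimension check: dim(rho) = sum (mult * dim) = 1*1 + 3*1 + 0*1 + 0*1 + 2*2 + 0*2 = 8 = chi_rho(e) = 8.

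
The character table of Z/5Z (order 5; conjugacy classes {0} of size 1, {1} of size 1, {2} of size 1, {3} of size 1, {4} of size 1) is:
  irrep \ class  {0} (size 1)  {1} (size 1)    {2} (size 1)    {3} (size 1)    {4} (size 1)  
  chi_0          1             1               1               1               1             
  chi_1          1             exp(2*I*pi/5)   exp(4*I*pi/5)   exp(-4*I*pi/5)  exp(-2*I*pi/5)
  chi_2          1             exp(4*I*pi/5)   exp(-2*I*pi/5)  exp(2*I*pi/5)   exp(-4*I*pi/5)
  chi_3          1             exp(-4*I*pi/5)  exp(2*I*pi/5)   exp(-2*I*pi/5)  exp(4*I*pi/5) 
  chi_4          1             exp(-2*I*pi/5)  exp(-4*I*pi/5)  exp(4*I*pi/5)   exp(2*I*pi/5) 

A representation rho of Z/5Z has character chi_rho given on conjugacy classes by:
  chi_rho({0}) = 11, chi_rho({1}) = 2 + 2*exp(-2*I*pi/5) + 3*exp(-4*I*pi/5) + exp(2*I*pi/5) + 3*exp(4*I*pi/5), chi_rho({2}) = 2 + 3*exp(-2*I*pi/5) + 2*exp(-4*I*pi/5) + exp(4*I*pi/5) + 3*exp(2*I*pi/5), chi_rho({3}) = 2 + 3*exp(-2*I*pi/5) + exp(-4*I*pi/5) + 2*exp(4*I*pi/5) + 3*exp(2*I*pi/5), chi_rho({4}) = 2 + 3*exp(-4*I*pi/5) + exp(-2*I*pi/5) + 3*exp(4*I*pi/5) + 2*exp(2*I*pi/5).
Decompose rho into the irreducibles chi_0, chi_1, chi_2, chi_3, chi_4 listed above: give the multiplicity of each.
Multiplicities: chi_0: 2, chi_1: 1, chi_2: 3, chi_3: 3, chi_4: 2.

Solution. Use <chi_rho, chi> = (1/|G|) sum_C |C| * chi_rho(C) * conj(chi(C)) with |G| = 5 for each irreducible chi in the table:
  <chi_rho, chi_0> = (1/5)[1*(11)*conj(1) + 1*(2 + 2*exp(-2*I*pi/5) + 3*exp(-4*I*pi/5) + exp(2*I*pi/5) + 3*exp(4*I*pi/5))*conj(1) + 1*(2 + 3*exp(-2*I*pi/5) + 2*exp(-4*I*pi/5) + exp(4*I*pi/5) + 3*exp(2*I*pi/5))*conj(1) + 1*(2 + 3*exp(-2*I*pi/5) + exp(-4*I*pi/5) + 2*exp(4*I*pi/5) + 3*exp(2*I*pi/5))*conj(1) + 1*(2 + 3*exp(-4*I*pi/5) + exp(-2*I*pi/5) + 3*exp(4*I*pi/5) + 2*exp(2*I*pi/5))*conj(1)]
      = (1/5)[(11) + (2 + 2*exp(-2*I*pi/5) + 3*exp(-4*I*pi/5) + exp(2*I*pi/5) + 3*exp(4*I*pi/5)) + (2 + 3*exp(-2*I*pi/5) + 2*exp(-4*I*pi/5) + exp(4*I*pi/5) + 3*exp(2*I*pi/5)) + (2 + 3*exp(-2*I*pi/5) + exp(-4*I*pi/5) + 2*exp(4*I*pi/5) + 3*exp(2*I*pi/5)) + (2 + 3*exp(-4*I*pi/5) + exp(-2*I*pi/5) + 3*exp(4*I*pi/5) + 2*exp(2*I*pi/5))] = 10/5 = 2
  <chi_rho, chi_1> = (1/5)[1*(11)*conj(1) + 1*(2 + 2*exp(-2*I*pi/5) + 3*exp(-4*I*pi/5) + exp(2*I*pi/5) + 3*exp(4*I*pi/5))*conj(exp(2*I*pi/5)) + 1*(2 + 3*exp(-2*I*pi/5) + 2*exp(-4*I*pi/5) + exp(4*I*pi/5) + 3*exp(2*I*pi/5))*conj(exp(4*I*pi/5)) + 1*(2 + 3*exp(-2*I*pi/5) + exp(-4*I*pi/5) + 2*exp(4*I*pi/5) + 3*exp(2*I*pi/5))*conj(exp(-4*I*pi/5)) + 1*(2 + 3*exp(-4*I*pi/5) + exp(-2*I*pi/5) + 3*exp(4*I*pi/5) + 2*exp(2*I*pi/5))*conj(exp(-2*I*pi/5))]
      = (1/5)[(11) + (1 + 2*exp(-2*I*pi/5) + 2*exp(-4*I*pi/5) + 3*exp(4*I*pi/5) + 3*exp(2*I*pi/5)) + (1 + 3*exp(-2*I*pi/5) + 2*exp(-4*I*pi/5) + 3*exp(4*I*pi/5) + 2*exp(2*I*pi/5)) + (1 + 2*exp(-2*I*pi/5) + 3*exp(-4*I*pi/5) + 2*exp(4*I*pi/5) + 3*exp(2*I*pi/5)) + (1 + 3*exp(-2*I*pi/5) + 3*exp(-4*I*pi/5) + 2*exp(4*I*pi/5) + 2*exp(2*I*pi/5))] = 5/5 = 1
  <chi_rho, chi_2> = (1/5)[1*(11)*conj(1) + 1*(2 + 2*exp(-2*I*pi/5) + 3*exp(-4*I*pi/5) + exp(2*I*pi/5) + 3*exp(4*I*pi/5))*conj(exp(4*I*pi/5)) + 1*(2 + 3*exp(-2*I*pi/5) + 2*exp(-4*I*pi/5) + exp(4*I*pi/5) + 3*exp(2*I*pi/5))*conj(exp(-2*I*pi/5)) + 1*(2 + 3*exp(-2*I*pi/5) + exp(-4*I*pi/5) + 2*exp(4*I*pi/5) + 3*exp(2*I*pi/5))*conj(exp(2*I*pi/5)) + 1*(2 + 3*exp(-4*I*pi/5) + exp(-2*I*pi/5) + 3*exp(4*I*pi/5) + 2*exp(2*I*pi/5))*conj(exp(-4*I*pi/5))]
      = (1/5)[(11) + (3 + 2*exp(-4*I*pi/5) + exp(-2*I*pi/5) + 2*exp(4*I*pi/5) + 3*exp(2*I*pi/5)) + (3 + 2*exp(-2*I*pi/5) + exp(-4*I*pi/5) + 3*exp(4*I*pi/5) + 2*exp(2*I*pi/5)) + (3 + 2*exp(-2*I*pi/5) + 3*exp(-4*I*pi/5) + exp(4*I*pi/5) + 2*exp(2*I*pi/5)) + (3 + 3*exp(-2*I*pi/5) + 2*exp(-4*I*pi/5) + exp(2*I*pi/5) + 2*exp(4*I*pi/5))] = 15/5 = 3
  <chi_rho, chi_3> = (1/5)[1*(11)*conj(1) + 1*(2 + 2*exp(-2*I*pi/5) + 3*exp(-4*I*pi/5) + exp(2*I*pi/5) + 3*exp(4*I*pi/5))*conj(exp(-4*I*pi/5)) + 1*(2 + 3*exp(-2*I*pi/5) + 2*exp(-4*I*pi/5) + exp(4*I*pi/5) + 3*exp(2*I*pi/5))*conj(exp(2*I*pi/5)) + 1*(2 + 3*exp(-2*I*pi/5) + exp(-4*I*pi/5) + 2*exp(4*I*pi/5) + 3*exp(2*I*pi/5))*conj(exp(-2*I*pi/5)) + 1*(2 + 3*exp(-4*I*pi/5) + exp(-2*I*pi/5) + 3*exp(4*I*pi/5) + 2*exp(2*I*pi/5))*conj(exp(4*I*pi/5))]
      = (1/5)[(11) + (3 + 3*exp(-2*I*pi/5) + exp(-4*I*pi/5) + 2*exp(4*I*pi/5) + 2*exp(2*I*pi/5)) + (3 + 2*exp(-2*I*pi/5) + 3*exp(-4*I*pi/5) + exp(2*I*pi/5) + 2*exp(4*I*pi/5)) + (3 + 2*exp(-4*I*pi/5) + exp(-2*I*pi/5) + 3*exp(4*I*pi/5) + 2*exp(2*I*pi/5)) + (3 + 2*exp(-2*I*pi/5) + 2*exp(-4*I*pi/5) + exp(4*I*pi/5) + 3*exp(2*I*pi/5))] = 15/5 = 3
  <chi_rho, chi_4> = (1/5)[1*(11)*conj(1) + 1*(2 + 2*exp(-2*I*pi/5) + 3*exp(-4*I*pi/5) + exp(2*I*pi/5) + 3*exp(4*I*pi/5))*conj(exp(-2*I*pi/5)) + 1*(2 + 3*exp(-2*I*pi/5) + 2*exp(-4*I*pi/5) + exp(4*I*pi/5) + 3*exp(2*I*pi/5))*conj(exp(-4*I*pi/5)) + 1*(2 + 3*exp(-2*I*pi/5) + exp(-4*I*pi/5) + 2*exp(4*I*pi/5) + 3*exp(2*I*pi/5))*conj(exp(4*I*pi/5)) + 1*(2 + 3*exp(-4*I*pi/5) + exp(-2*I*pi/5) + 3*exp(4*I*pi/5) + 2*exp(2*I*pi/5))*conj(exp(2*I*pi/5))]
      = (1/5)[(11) + (2 + 3*exp(-2*I*pi/5) + 3*exp(-4*I*pi/5) + exp(4*I*pi/5) + 2*exp(2*I*pi/5)) + (2 + 3*exp(-4*I*pi/5) + exp(-2*I*pi/5) + 2*exp(4*I*pi/5) + 3*exp(2*I*pi/5)) + (2 + 3*exp(-2*I*pi/5) + 2*exp(-4*I*pi/5) + exp(2*I*pi/5) + 3*exp(4*I*pi/5)) + (2 + 2*exp(-2*I*pi/5) + exp(-4*I*pi/5) + 3*exp(4*I*pi/5) + 3*exp(2*I*pi/5))] = 10/5 = 2
(Exp terms are combined using exp(i*s)*conj(exp(i*t)) = exp(i*(s-t)), and sums of them are collapsed using the identity that for every m > 1 the m distinct m-th roots of unity sum to 0, e.g. 1 + exp(2*I*pi/3) + exp(-2*I*pi/3) = 0.)
Dimension check: dim(rho) = sum (mult * dim) = 2*1 + 1*1 + 3*1 + 3*1 + 2*1 = 11 = chi_rho(e) = 11.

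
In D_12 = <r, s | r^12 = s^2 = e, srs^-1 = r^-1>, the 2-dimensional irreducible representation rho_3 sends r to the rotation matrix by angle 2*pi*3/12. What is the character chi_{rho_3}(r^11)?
chi_{rho_3}(r^11) = 2*cos(2*pi*3*11/12) = 0

Explanation: rho_3(r^11) is rotation by angle 2*pi*3*11/12, whose trace is 2*cos(2*pi*3*11/12) = 0.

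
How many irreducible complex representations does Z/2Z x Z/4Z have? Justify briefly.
8

Details: The number of irreducible complex representations of a finite group equals its number of conjugacy classes. Z/2Z x Z/4Z is abelian of order 8, so every element is its own conjugacy class: 8 classes, so Z/2Z x Z/4Z (order 8) has exactly 8 irreducible complex representations.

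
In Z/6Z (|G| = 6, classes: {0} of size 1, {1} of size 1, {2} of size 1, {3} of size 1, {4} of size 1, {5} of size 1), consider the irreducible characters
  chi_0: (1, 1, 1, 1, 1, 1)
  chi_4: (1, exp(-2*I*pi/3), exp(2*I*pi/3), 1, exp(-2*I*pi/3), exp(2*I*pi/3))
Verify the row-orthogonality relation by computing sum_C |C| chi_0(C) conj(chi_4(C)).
Sum = 0; so <chi_0, chi_4> = 0 (distinct irreducibles are orthogonal).

Explanation: Compute term by term over conjugacy classes (|C| * chi_0(C) * conj(chi_4(C))):
  1*(1)*conj(1) + 1*(1)*conj(exp(-2*I*pi/3)) + 1*(1)*conj(exp(2*I*pi/3)) + 1*(1)*conj(1) + 1*(1)*conj(exp(-2*I*pi/3)) + 1*(1)*conj(exp(2*I*pi/3))
  = (1) + (exp(2*I*pi/3)) + (exp(-2*I*pi/3)) + (1) + (exp(2*I*pi/3)) + (exp(-2*I*pi/3))
  = 0.
(Exp terms are combined using exp(i*s)*conj(exp(i*t)) = exp(i*(s-t)), and sums of them are collapsed using the identity that for every m > 1 the m distinct m-th roots of unity sum to 0, e.g. 1 + exp(2*I*pi/3) + exp(-2*I*pi/3) = 0.)
Dividing by |G| = 6 gives 0/6 = 0, matching the row-orthogonality relation <chi_0, chi_4> = [chi_0 = chi_4].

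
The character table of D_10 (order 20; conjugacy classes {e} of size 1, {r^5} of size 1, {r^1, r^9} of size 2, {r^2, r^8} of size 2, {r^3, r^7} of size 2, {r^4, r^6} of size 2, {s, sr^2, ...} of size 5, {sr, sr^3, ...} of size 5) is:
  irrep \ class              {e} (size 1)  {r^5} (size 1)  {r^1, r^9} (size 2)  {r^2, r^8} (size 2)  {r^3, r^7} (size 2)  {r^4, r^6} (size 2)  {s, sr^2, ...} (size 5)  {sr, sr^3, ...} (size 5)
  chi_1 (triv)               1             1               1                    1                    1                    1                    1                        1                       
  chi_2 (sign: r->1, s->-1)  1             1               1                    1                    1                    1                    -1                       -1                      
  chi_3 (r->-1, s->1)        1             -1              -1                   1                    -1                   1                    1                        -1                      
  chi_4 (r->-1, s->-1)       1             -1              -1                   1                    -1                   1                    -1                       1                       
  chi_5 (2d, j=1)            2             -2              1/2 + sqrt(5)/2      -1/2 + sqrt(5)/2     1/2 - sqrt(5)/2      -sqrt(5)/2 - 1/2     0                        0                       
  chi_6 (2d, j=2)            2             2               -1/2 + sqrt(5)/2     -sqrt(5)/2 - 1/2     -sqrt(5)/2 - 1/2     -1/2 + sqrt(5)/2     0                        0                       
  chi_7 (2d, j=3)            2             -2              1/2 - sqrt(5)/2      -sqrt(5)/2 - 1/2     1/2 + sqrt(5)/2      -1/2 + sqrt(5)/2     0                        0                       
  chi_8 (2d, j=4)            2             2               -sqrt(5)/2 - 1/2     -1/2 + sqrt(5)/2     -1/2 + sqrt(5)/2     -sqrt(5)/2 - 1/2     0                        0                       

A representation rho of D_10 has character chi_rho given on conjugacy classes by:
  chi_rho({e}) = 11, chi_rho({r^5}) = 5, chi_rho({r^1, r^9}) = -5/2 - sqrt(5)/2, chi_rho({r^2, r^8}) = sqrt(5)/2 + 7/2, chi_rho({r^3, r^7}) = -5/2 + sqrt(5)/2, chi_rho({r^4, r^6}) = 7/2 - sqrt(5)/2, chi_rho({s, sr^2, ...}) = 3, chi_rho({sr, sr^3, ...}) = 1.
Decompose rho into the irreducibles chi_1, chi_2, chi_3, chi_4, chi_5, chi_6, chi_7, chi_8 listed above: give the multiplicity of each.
Multiplicities: chi_1: 2, chi_2: 0, chi_3: 2, chi_4: 1, chi_5: 0, chi_6: 1, chi_7: 0, chi_8: 2.

Justification: Use <chi_rho, chi> = (1/|G|) sum_C |C| * chi_rho(C) * conj(chi(C)) with |G| = 20 for each irreducible chi in the table:
  <chi_rho, chi_1> = (1/20)[1*(11)*conj(1) + 1*(5)*conj(1) + 2*(-5/2 - sqrt(5)/2)*conj(1) + 2*(sqrt(5)/2 + 7/2)*conj(1) + 2*(-5/2 + sqrt(5)/2)*conj(1) + 2*(7/2 - sqrt(5)/2)*conj(1) + 5*(3)*conj(1) + 5*(1)*conj(1)]
      = (1/20)[(11) + (5) + (-5 - sqrt(5)) + (sqrt(5) + 7) + (-5 + sqrt(5)) + (7 - sqrt(5)) + (15) + (5)] = 40/20 = 2
  <chi_rho, chi_2> = (1/20)[1*(11)*conj(1) + 1*(5)*conj(1) + 2*(-5/2 - sqrt(5)/2)*conj(1) + 2*(sqrt(5)/2 + 7/2)*conj(1) + 2*(-5/2 + sqrt(5)/2)*conj(1) + 2*(7/2 - sqrt(5)/2)*conj(1) + 5*(3)*conj(-1) + 5*(1)*conj(-1)]
      = (1/20)[(11) + (5) + (-5 - sqrt(5)) + (sqrt(5) + 7) + (-5 + sqrt(5)) + (7 - sqrt(5)) + (-15) + (-5)] = 0/20 = 0
  <chi_rho, chi_3> = (1/20)[1*(11)*conj(1) + 1*(5)*conj(-1) + 2*(-5/2 - sqrt(5)/2)*conj(-1) + 2*(sqrt(5)/2 + 7/2)*conj(1) + 2*(-5/2 + sqrt(5)/2)*conj(-1) + 2*(7/2 - sqrt(5)/2)*conj(1) + 5*(3)*conj(1) + 5*(1)*conj(-1)]
      = (1/20)[(11) + (-5) + (sqrt(5) + 5) + (sqrt(5) + 7) + (5 - sqrt(5)) + (7 - sqrt(5)) + (15) + (-5)] = 40/20 = 2
  <chi_rho, chi_4> = (1/20)[1*(11)*conj(1) + 1*(5)*conj(-1) + 2*(-5/2 - sqrt(5)/2)*conj(-1) + 2*(sqrt(5)/2 + 7/2)*conj(1) + 2*(-5/2 + sqrt(5)/2)*conj(-1) + 2*(7/2 - sqrt(5)/2)*conj(1) + 5*(3)*conj(-1) + 5*(1)*conj(1)]
      = (1/20)[(11) + (-5) + (sqrt(5) + 5) + (sqrt(5) + 7) + (5 - sqrt(5)) + (7 - sqrt(5)) + (-15) + (5)] = 20/20 = 1
  <chi_rho, chi_5> = (1/20)[1*(11)*conj(2) + 1*(5)*conj(-2) + 2*(-5/2 - sqrt(5)/2)*conj(1/2 + sqrt(5)/2) + 2*(sqrt(5)/2 + 7/2)*conj(-1/2 + sqrt(5)/2) + 2*(-5/2 + sqrt(5)/2)*conj(1/2 - sqrt(5)/2) + 2*(7/2 - sqrt(5)/2)*conj(-sqrt(5)/2 - 1/2) + 5*(3)*conj(0) + 5*(1)*conj(0)]
      = (1/20)[(22) + (-10) + (-3*sqrt(5) - 5) + (-1 + 3*sqrt(5)) + (-5 + 3*sqrt(5)) + (-3*sqrt(5) - 1) + (0) + (0)] = 0/20 = 0
  <chi_rho, chi_6> = (1/20)[1*(11)*conj(2) + 1*(5)*conj(2) + 2*(-5/2 - sqrt(5)/2)*conj(-1/2 + sqrt(5)/2) + 2*(sqrt(5)/2 + 7/2)*conj(-sqrt(5)/2 - 1/2) + 2*(-5/2 + sqrt(5)/2)*conj(-sqrt(5)/2 - 1/2) + 2*(7/2 - sqrt(5)/2)*conj(-1/2 + sqrt(5)/2) + 5*(3)*conj(0) + 5*(1)*conj(0)]
      = (1/20)[(22) + (10) + (-2*sqrt(5)) + (-4*sqrt(5) - 6) + (2*sqrt(5)) + (-6 + 4*sqrt(5)) + (0) + (0)] = 20/20 = 1
  <chi_rho, chi_7> = (1/20)[1*(11)*conj(2) + 1*(5)*conj(-2) + 2*(-5/2 - sqrt(5)/2)*conj(1/2 - sqrt(5)/2) + 2*(sqrt(5)/2 + 7/2)*conj(-sqrt(5)/2 - 1/2) + 2*(-5/2 + sqrt(5)/2)*conj(1/2 + sqrt(5)/2) + 2*(7/2 - sqrt(5)/2)*conj(-1/2 + sqrt(5)/2) + 5*(3)*conj(0) + 5*(1)*conj(0)]
      = (1/20)[(22) + (-10) + (2*sqrt(5)) + (-4*sqrt(5) - 6) + (-2*sqrt(5)) + (-6 + 4*sqrt(5)) + (0) + (0)] = 0/20 = 0
  <chi_rho, chi_8> = (1/20)[1*(11)*conj(2) + 1*(5)*conj(2) + 2*(-5/2 - sqrt(5)/2)*conj(-sqrt(5)/2 - 1/2) + 2*(sqrt(5)/2 + 7/2)*conj(-1/2 + sqrt(5)/2) + 2*(-5/2 + sqrt(5)/2)*conj(-1/2 + sqrt(5)/2) + 2*(7/2 - sqrt(5)/2)*conj(-sqrt(5)/2 - 1/2) + 5*(3)*conj(0) + 5*(1)*conj(0)]
      = (1/20)[(22) + (10) + (5 + 3*sqrt(5)) + (-1 + 3*sqrt(5)) + (5 - 3*sqrt(5)) + (-3*sqrt(5) - 1) + (0) + (0)] = 40/20 = 2
Dimension check: dim(rho) = sum (mult * dim) = 2*1 + 0*1 + 2*1 + 1*1 + 0*2 + 1*2 + 0*2 + 2*2 = 11 = chi_rho(e) = 11.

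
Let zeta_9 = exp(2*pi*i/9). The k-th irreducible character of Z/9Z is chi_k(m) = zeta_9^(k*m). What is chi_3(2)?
chi_3(2) = zeta_9^6 = exp(-2*I*pi/3)

Solution. chi_3(2) = zeta_9^(3*2) = zeta_9^6. Since zeta_9^9 = 1, this equals zeta_9^6 = exp(2*pi*i*6/9) = exp(-2*I*pi/3).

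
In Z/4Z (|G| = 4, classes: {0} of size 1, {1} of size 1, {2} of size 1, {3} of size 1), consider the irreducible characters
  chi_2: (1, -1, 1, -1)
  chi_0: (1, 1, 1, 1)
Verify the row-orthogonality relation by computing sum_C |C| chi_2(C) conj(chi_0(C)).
Sum = 0; so <chi_2, chi_0> = 0 (distinct irreducibles are orthogonal).

Argument: Compute term by term over conjugacy classes (|C| * chi_2(C) * conj(chi_0(C))):
  1*(1)*conj(1) + 1*(-1)*conj(1) + 1*(1)*conj(1) + 1*(-1)*conj(1)
  = (1) + (-1) + (1) + (-1)
  = 0.
(Exp terms are combined using exp(i*s)*conj(exp(i*t)) = exp(i*(s-t)), and sums of them are collapsed using the identity that for every m > 1 the m distinct m-th roots of unity sum to 0, e.g. 1 + exp(2*I*pi/3) + exp(-2*I*pi/3) = 0.)
Dividing by |G| = 4 gives 0/4 = 0, matching the row-orthogonality relation <chi_2, chi_0> = [chi_2 = chi_0].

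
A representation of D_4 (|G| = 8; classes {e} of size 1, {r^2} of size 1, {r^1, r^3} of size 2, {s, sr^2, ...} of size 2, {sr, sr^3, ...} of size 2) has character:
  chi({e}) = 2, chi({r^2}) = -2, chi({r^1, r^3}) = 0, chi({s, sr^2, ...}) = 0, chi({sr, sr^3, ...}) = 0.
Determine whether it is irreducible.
Irreducible: <chi, chi> = 1.

<chi, chi> = (1/|G|) sum_C |C| * |chi(C)|^2 = (1/8)[1*|2|^2 + 1*|-2|^2 + 2*|0|^2 + 2*|0|^2 + 2*|0|^2]
  = (1/8)[(4) + (4) + (0) + (0) + (0)] = 8/8 = 1.
A character is irreducible iff <chi, chi> = 1, so this representation is irreducible.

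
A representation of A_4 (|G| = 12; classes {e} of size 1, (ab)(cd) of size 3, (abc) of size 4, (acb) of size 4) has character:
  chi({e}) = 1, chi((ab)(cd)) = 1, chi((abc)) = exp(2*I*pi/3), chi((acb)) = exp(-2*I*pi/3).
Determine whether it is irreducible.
Irreducible: <chi, chi> = 1.

Why: <chi, chi> = (1/|G|) sum_C |C| * |chi(C)|^2 = (1/12)[1*|1|^2 + 3*|1|^2 + 4*|exp(2*I*pi/3)|^2 + 4*|exp(-2*I*pi/3)|^2]
  = (1/12)[(1) + (3) + (4) + (4)] = 12/12 = 1.
(Exp terms are combined using exp(i*s)*conj(exp(i*t)) = exp(i*(s-t)), and sums of them are collapsed using the identity that for every m > 1 the m distinct m-th roots of unity sum to 0, e.g. 1 + exp(2*I*pi/3) + exp(-2*I*pi/3) = 0.)
A character is irreducible iff <chi, chi> = 1, so this representation is irreducible.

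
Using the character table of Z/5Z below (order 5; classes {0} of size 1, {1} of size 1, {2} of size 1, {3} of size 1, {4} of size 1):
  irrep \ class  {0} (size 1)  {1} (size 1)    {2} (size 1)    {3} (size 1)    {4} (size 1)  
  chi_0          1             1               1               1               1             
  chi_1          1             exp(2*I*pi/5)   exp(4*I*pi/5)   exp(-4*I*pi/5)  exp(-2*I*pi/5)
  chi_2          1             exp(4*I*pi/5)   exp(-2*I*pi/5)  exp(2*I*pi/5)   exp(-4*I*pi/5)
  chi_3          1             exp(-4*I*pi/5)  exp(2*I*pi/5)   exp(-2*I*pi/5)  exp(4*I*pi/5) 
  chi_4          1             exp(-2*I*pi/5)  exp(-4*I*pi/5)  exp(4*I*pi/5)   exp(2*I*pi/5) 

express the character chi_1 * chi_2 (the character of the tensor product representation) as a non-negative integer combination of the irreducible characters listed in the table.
chi_1 tensor chi_2 = chi_3 (all other irreducibles have multiplicity 0).

Argument: The character of a tensor product is the pointwise product (chi_1 * chi_2)(C) = chi_1(C) * chi_2(C):
  {0}: (1)*(1), {1}: (exp(2*I*pi/5))*(exp(4*I*pi/5)), {2}: (exp(4*I*pi/5))*(exp(-2*I*pi/5)), {3}: (exp(-4*I*pi/5))*(exp(2*I*pi/5)), {4}: (exp(-2*I*pi/5))*(exp(-4*I*pi/5))
so (chi_1 * chi_2) takes values
  {0} -> 1, {1} -> exp(-4*I*pi/5), {2} -> exp(2*I*pi/5), {3} -> exp(-2*I*pi/5), {4} -> exp(4*I*pi/5).
Now take the inner product of this character with each irreducible chi from the table, <chi_1*chi_2, chi> = (1/5) sum_C |C| (chi_1*chi_2)(C) conj(chi(C)):
  <chi_1*chi_2, chi_0> = (1/5)[1*(1)*conj(1) + 1*(exp(-4*I*pi/5))*conj(1) + 1*(exp(2*I*pi/5))*conj(1) + 1*(exp(-2*I*pi/5))*conj(1) + 1*(exp(4*I*pi/5))*conj(1)]
      = (1/5)[(1) + (exp(-4*I*pi/5)) + (exp(2*I*pi/5)) + (exp(-2*I*pi/5)) + (exp(4*I*pi/5))] = 0/5 = 0
  <chi_1*chi_2, chi_1> = (1/5)[1*(1)*conj(1) + 1*(exp(-4*I*pi/5))*conj(exp(2*I*pi/5)) + 1*(exp(2*I*pi/5))*conj(exp(4*I*pi/5)) + 1*(exp(-2*I*pi/5))*conj(exp(-4*I*pi/5)) + 1*(exp(4*I*pi/5))*conj(exp(-2*I*pi/5))]
      = (1/5)[(1) + (exp(4*I*pi/5)) + (exp(-2*I*pi/5)) + (exp(2*I*pi/5)) + (exp(-4*I*pi/5))] = 0/5 = 0
  <chi_1*chi_2, chi_2> = (1/5)[1*(1)*conj(1) + 1*(exp(-4*I*pi/5))*conj(exp(4*I*pi/5)) + 1*(exp(2*I*pi/5))*conj(exp(-2*I*pi/5)) + 1*(exp(-2*I*pi/5))*conj(exp(2*I*pi/5)) + 1*(exp(4*I*pi/5))*conj(exp(-4*I*pi/5))]
      = (1/5)[(1) + (exp(2*I*pi/5)) + (exp(4*I*pi/5)) + (exp(-4*I*pi/5)) + (exp(-2*I*pi/5))] = 0/5 = 0
  <chi_1*chi_2, chi_3> = (1/5)[1*(1)*conj(1) + 1*(exp(-4*I*pi/5))*conj(exp(-4*I*pi/5)) + 1*(exp(2*I*pi/5))*conj(exp(2*I*pi/5)) + 1*(exp(-2*I*pi/5))*conj(exp(-2*I*pi/5)) + 1*(exp(4*I*pi/5))*conj(exp(4*I*pi/5))]
      = (1/5)[(1) + (1) + (1) + (1) + (1)] = 5/5 = 1
  <chi_1*chi_2, chi_4> = (1/5)[1*(1)*conj(1) + 1*(exp(-4*I*pi/5))*conj(exp(-2*I*pi/5)) + 1*(exp(2*I*pi/5))*conj(exp(-4*I*pi/5)) + 1*(exp(-2*I*pi/5))*conj(exp(4*I*pi/5)) + 1*(exp(4*I*pi/5))*conj(exp(2*I*pi/5))]
      = (1/5)[(1) + (exp(-2*I*pi/5)) + (exp(-4*I*pi/5)) + (exp(4*I*pi/5)) + (exp(2*I*pi/5))] = 0/5 = 0
(Exp terms are combined using exp(i*s)*conj(exp(i*t)) = exp(i*(s-t)), and sums of them are collapsed using the identity that for every m > 1 the m distinct m-th roots of unity sum to 0, e.g. 1 + exp(2*I*pi/3) + exp(-2*I*pi/3) = 0.)
Hence the multiplicities are chi_3: 1. Dimension check: dim(chi_1)*dim(chi_2) = 1*1 = 1 and sum (mult * dim) = 1*1 = 1.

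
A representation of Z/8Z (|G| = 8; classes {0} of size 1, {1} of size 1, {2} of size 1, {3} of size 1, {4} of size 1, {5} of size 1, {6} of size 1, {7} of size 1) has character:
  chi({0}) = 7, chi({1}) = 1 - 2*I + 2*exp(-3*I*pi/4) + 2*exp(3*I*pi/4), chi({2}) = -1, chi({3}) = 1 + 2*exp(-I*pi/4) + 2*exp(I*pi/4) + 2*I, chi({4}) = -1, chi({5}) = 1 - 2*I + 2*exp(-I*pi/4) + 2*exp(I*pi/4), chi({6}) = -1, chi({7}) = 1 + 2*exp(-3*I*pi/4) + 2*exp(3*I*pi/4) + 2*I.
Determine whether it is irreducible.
Not irreducible (reducible): <chi, chi> = 13 > 1.

Working: <chi, chi> = (1/|G|) sum_C |C| * |chi(C)|^2 = (1/8)[1*|7|^2 + 1*|1 - 2*I + 2*exp(-3*I*pi/4) + 2*exp(3*I*pi/4)|^2 + 1*|-1|^2 + 1*|1 + 2*exp(-I*pi/4) + 2*exp(I*pi/4) + 2*I|^2 + 1*|-1|^2 + 1*|1 - 2*I + 2*exp(-I*pi/4) + 2*exp(I*pi/4)|^2 + 1*|-1|^2 + 1*|1 + 2*exp(-3*I*pi/4) + 2*exp(3*I*pi/4) + 2*I|^2]
  = (1/8)[(49) + (13 + 4*exp(-3*I*pi/4) + 4*exp(3*I*pi/4)) + (1) + (13 + 4*exp(-I*pi/4) + 4*exp(I*pi/4)) + (1) + (13 + 4*exp(-I*pi/4) + 4*exp(I*pi/4)) + (1) + (13 + 4*exp(-3*I*pi/4) + 4*exp(3*I*pi/4))] = 104/8 = 13.
(Exp terms are combined using exp(i*s)*conj(exp(i*t)) = exp(i*(s-t)), and sums of them are collapsed using the identity that for every m > 1 the m distinct m-th roots of unity sum to 0, e.g. 1 + exp(2*I*pi/3) + exp(-2*I*pi/3) = 0.)
A character is irreducible iff <chi, chi> = 1, so this representation is reducible.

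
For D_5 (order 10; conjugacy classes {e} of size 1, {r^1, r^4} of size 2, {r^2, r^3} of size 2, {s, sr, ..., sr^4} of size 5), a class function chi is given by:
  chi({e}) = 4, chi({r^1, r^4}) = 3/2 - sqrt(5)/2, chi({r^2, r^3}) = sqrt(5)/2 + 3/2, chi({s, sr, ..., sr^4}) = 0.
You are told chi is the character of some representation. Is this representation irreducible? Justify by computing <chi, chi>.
Not irreducible (reducible): <chi, chi> = 3 > 1.

Why: <chi, chi> = (1/|G|) sum_C |C| * |chi(C)|^2 = (1/10)[1*|4|^2 + 2*|3/2 - sqrt(5)/2|^2 + 2*|sqrt(5)/2 + 3/2|^2 + 5*|0|^2]
  = (1/10)[(16) + (7 - 3*sqrt(5)) + (3*sqrt(5) + 7) + (0)] = 30/10 = 3.
A character is irreducible iff <chi, chi> = 1, so this representation is reducible.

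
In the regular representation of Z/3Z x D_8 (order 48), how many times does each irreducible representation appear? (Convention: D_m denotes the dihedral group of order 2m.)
Each irreducible V_i of dimension d_i appears with multiplicity d_i, i.e. rho_reg = (direct sum over all irreducibles V_i) d_i V_i. The irreducible dimensions for Z/3Z x D_8 are 1, 1, 1, 1, 1, 1, 1, 1, 1, 1, 1, 1, 2, 2, 2, 2, 2, 2, 2, 2, 2: 12 irreducibles of dimension 1, each with multiplicity 1; 9 irreducibles of dimension 2, each with multiplicity 2. Total dimension 12*1*1 + 9*2*2 = 48 = |G|.

Details: General theorem: in the regular representation of a finite group G, each irreducible appears with multiplicity equal to its dimension. Check: dim(rho_reg) = sum d_i^2 = 1 + 1 + 1 + 1 + 1 + 1 + 1 + 1 + 1 + 1 + 1 + 1 + 4 + 4 + 4 + 4 + 4 + 4 + 4 + 4 + 4 = 48 = |G|.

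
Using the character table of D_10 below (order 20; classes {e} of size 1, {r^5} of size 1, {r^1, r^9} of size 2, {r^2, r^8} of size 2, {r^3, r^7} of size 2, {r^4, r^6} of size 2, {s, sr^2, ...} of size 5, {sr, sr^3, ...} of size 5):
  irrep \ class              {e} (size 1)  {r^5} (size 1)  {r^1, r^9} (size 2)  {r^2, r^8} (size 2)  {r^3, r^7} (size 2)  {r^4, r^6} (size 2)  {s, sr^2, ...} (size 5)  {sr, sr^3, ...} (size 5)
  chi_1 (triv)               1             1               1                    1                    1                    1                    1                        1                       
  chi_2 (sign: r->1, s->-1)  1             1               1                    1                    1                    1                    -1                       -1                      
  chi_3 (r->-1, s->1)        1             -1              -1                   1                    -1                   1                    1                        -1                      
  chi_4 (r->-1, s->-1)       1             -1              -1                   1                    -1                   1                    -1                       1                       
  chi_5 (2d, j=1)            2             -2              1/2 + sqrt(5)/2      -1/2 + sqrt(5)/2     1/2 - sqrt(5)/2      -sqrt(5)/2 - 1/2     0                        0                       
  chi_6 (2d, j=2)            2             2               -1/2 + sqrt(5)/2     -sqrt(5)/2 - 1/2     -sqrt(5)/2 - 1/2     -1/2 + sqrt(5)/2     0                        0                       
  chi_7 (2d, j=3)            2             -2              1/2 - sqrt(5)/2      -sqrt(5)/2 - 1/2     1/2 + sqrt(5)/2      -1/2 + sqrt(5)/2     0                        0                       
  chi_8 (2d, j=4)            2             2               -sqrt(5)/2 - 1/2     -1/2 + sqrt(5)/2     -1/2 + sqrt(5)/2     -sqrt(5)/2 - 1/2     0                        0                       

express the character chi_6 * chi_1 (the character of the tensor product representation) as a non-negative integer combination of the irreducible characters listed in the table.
chi_6 tensor chi_1 = chi_6 (all other irreducibles have multiplicity 0).

Explanation: The character of a tensor product is the pointwise product (chi_6 * chi_1)(C) = chi_6(C) * chi_1(C):
  {e}: (2)*(1), {r^5}: (2)*(1), {r^1, r^9}: (-1/2 + sqrt(5)/2)*(1), {r^2, r^8}: (-sqrt(5)/2 - 1/2)*(1), {r^3, r^7}: (-sqrt(5)/2 - 1/2)*(1), {r^4, r^6}: (-1/2 + sqrt(5)/2)*(1), {s, sr^2, ...}: (0)*(1), {sr, sr^3, ...}: (0)*(1)
so (chi_6 * chi_1) takes values
  {e} -> 2, {r^5} -> 2, {r^1, r^9} -> -1/2 + sqrt(5)/2, {r^2, r^8} -> -sqrt(5)/2 - 1/2, {r^3, r^7} -> -sqrt(5)/2 - 1/2, {r^4, r^6} -> -1/2 + sqrt(5)/2, {s, sr^2, ...} -> 0, {sr, sr^3, ...} -> 0.
Now take the inner product of this character with each irreducible chi from the table, <chi_6*chi_1, chi> = (1/20) sum_C |C| (chi_6*chi_1)(C) conj(chi(C)):
  <chi_6*chi_1, chi_1> = (1/20)[1*(2)*conj(1) + 1*(2)*conj(1) + 2*(-1/2 + sqrt(5)/2)*conj(1) + 2*(-sqrt(5)/2 - 1/2)*conj(1) + 2*(-sqrt(5)/2 - 1/2)*conj(1) + 2*(-1/2 + sqrt(5)/2)*conj(1) + 5*(0)*conj(1) + 5*(0)*conj(1)]
      = (1/20)[(2) + (2) + (-1 + sqrt(5)) + (-sqrt(5) - 1) + (-sqrt(5) - 1) + (-1 + sqrt(5)) + (0) + (0)] = 0/20 = 0
  <chi_6*chi_1, chi_2> = (1/20)[1*(2)*conj(1) + 1*(2)*conj(1) + 2*(-1/2 + sqrt(5)/2)*conj(1) + 2*(-sqrt(5)/2 - 1/2)*conj(1) + 2*(-sqrt(5)/2 - 1/2)*conj(1) + 2*(-1/2 + sqrt(5)/2)*conj(1) + 5*(0)*conj(-1) + 5*(0)*conj(-1)]
      = (1/20)[(2) + (2) + (-1 + sqrt(5)) + (-sqrt(5) - 1) + (-sqrt(5) - 1) + (-1 + sqrt(5)) + (0) + (0)] = 0/20 = 0
  <chi_6*chi_1, chi_3> = (1/20)[1*(2)*conj(1) + 1*(2)*conj(-1) + 2*(-1/2 + sqrt(5)/2)*conj(-1) + 2*(-sqrt(5)/2 - 1/2)*conj(1) + 2*(-sqrt(5)/2 - 1/2)*conj(-1) + 2*(-1/2 + sqrt(5)/2)*conj(1) + 5*(0)*conj(1) + 5*(0)*conj(-1)]
      = (1/20)[(2) + (-2) + (1 - sqrt(5)) + (-sqrt(5) - 1) + (1 + sqrt(5)) + (-1 + sqrt(5)) + (0) + (0)] = 0/20 = 0
  <chi_6*chi_1, chi_4> = (1/20)[1*(2)*conj(1) + 1*(2)*conj(-1) + 2*(-1/2 + sqrt(5)/2)*conj(-1) + 2*(-sqrt(5)/2 - 1/2)*conj(1) + 2*(-sqrt(5)/2 - 1/2)*conj(-1) + 2*(-1/2 + sqrt(5)/2)*conj(1) + 5*(0)*conj(-1) + 5*(0)*conj(1)]
      = (1/20)[(2) + (-2) + (1 - sqrt(5)) + (-sqrt(5) - 1) + (1 + sqrt(5)) + (-1 + sqrt(5)) + (0) + (0)] = 0/20 = 0
  <chi_6*chi_1, chi_5> = (1/20)[1*(2)*conj(2) + 1*(2)*conj(-2) + 2*(-1/2 + sqrt(5)/2)*conj(1/2 + sqrt(5)/2) + 2*(-sqrt(5)/2 - 1/2)*conj(-1/2 + sqrt(5)/2) + 2*(-sqrt(5)/2 - 1/2)*conj(1/2 - sqrt(5)/2) + 2*(-1/2 + sqrt(5)/2)*conj(-sqrt(5)/2 - 1/2) + 5*(0)*conj(0) + 5*(0)*conj(0)]
      = (1/20)[(4) + (-4) + (2) + (-2) + (2) + (-2) + (0) + (0)] = 0/20 = 0
  <chi_6*chi_1, chi_6> = (1/20)[1*(2)*conj(2) + 1*(2)*conj(2) + 2*(-1/2 + sqrt(5)/2)*conj(-1/2 + sqrt(5)/2) + 2*(-sqrt(5)/2 - 1/2)*conj(-sqrt(5)/2 - 1/2) + 2*(-sqrt(5)/2 - 1/2)*conj(-sqrt(5)/2 - 1/2) + 2*(-1/2 + sqrt(5)/2)*conj(-1/2 + sqrt(5)/2) + 5*(0)*conj(0) + 5*(0)*conj(0)]
      = (1/20)[(4) + (4) + (3 - sqrt(5)) + (sqrt(5) + 3) + (sqrt(5) + 3) + (3 - sqrt(5)) + (0) + (0)] = 20/20 = 1
  <chi_6*chi_1, chi_7> = (1/20)[1*(2)*conj(2) + 1*(2)*conj(-2) + 2*(-1/2 + sqrt(5)/2)*conj(1/2 - sqrt(5)/2) + 2*(-sqrt(5)/2 - 1/2)*conj(-sqrt(5)/2 - 1/2) + 2*(-sqrt(5)/2 - 1/2)*conj(1/2 + sqrt(5)/2) + 2*(-1/2 + sqrt(5)/2)*conj(-1/2 + sqrt(5)/2) + 5*(0)*conj(0) + 5*(0)*conj(0)]
      = (1/20)[(4) + (-4) + (-3 + sqrt(5)) + (sqrt(5) + 3) + (-3 - sqrt(5)) + (3 - sqrt(5)) + (0) + (0)] = 0/20 = 0
  <chi_6*chi_1, chi_8> = (1/20)[1*(2)*conj(2) + 1*(2)*conj(2) + 2*(-1/2 + sqrt(5)/2)*conj(-sqrt(5)/2 - 1/2) + 2*(-sqrt(5)/2 - 1/2)*conj(-1/2 + sqrt(5)/2) + 2*(-sqrt(5)/2 - 1/2)*conj(-1/2 + sqrt(5)/2) + 2*(-1/2 + sqrt(5)/2)*conj(-sqrt(5)/2 - 1/2) + 5*(0)*conj(0) + 5*(0)*conj(0)]
      = (1/20)[(4) + (4) + (-2) + (-2) + (-2) + (-2) + (0) + (0)] = 0/20 = 0
Hence the multiplicities are chi_6: 1. Dimension check: dim(chi_6)*dim(chi_1) = 2*1 = 2 and sum (mult * dim) = 1*2 = 2.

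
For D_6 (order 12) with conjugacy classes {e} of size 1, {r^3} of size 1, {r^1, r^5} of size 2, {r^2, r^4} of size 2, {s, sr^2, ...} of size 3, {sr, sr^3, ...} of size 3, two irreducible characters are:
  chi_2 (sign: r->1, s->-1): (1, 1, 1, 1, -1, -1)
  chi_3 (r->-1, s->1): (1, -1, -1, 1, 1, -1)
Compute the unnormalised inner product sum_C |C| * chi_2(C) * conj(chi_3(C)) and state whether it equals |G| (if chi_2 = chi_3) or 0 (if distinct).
Sum = 0; so <chi_2, chi_3> = 0 (distinct irreducibles are orthogonal).

Reasoning: Compute term by term over conjugacy classes (|C| * chi_2(C) * conj(chi_3(C))):
  1*(1)*conj(1) + 1*(1)*conj(-1) + 2*(1)*conj(-1) + 2*(1)*conj(1) + 3*(-1)*conj(1) + 3*(-1)*conj(-1)
  = (1) + (-1) + (-2) + (2) + (-3) + (3)
  = 0.
Dividing by |G| = 12 gives 0/12 = 0, matching the row-orthogonality relation <chi_2, chi_3> = [chi_2 = chi_3].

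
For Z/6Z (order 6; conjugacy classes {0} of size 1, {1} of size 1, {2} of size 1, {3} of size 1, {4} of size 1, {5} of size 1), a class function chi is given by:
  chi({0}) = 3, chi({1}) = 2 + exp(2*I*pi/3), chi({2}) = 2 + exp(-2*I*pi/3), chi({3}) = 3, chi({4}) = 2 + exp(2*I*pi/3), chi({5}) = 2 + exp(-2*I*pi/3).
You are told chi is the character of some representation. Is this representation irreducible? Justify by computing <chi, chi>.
Not irreducible (reducible): <chi, chi> = 5 > 1.

Proof sketch: <chi, chi> = (1/|G|) sum_C |C| * |chi(C)|^2 = (1/6)[1*|3|^2 + 1*|2 + exp(2*I*pi/3)|^2 + 1*|2 + exp(-2*I*pi/3)|^2 + 1*|3|^2 + 1*|2 + exp(2*I*pi/3)|^2 + 1*|2 + exp(-2*I*pi/3)|^2]
  = (1/6)[(9) + (3) + (3) + (9) + (3) + (3)] = 30/6 = 5.
(Exp terms are combined using exp(i*s)*conj(exp(i*t)) = exp(i*(s-t)), and sums of them are collapsed using the identity that for every m > 1 the m distinct m-th roots of unity sum to 0, e.g. 1 + exp(2*I*pi/3) + exp(-2*I*pi/3) = 0.)
A character is irreducible iff <chi, chi> = 1, so this representation is reducible.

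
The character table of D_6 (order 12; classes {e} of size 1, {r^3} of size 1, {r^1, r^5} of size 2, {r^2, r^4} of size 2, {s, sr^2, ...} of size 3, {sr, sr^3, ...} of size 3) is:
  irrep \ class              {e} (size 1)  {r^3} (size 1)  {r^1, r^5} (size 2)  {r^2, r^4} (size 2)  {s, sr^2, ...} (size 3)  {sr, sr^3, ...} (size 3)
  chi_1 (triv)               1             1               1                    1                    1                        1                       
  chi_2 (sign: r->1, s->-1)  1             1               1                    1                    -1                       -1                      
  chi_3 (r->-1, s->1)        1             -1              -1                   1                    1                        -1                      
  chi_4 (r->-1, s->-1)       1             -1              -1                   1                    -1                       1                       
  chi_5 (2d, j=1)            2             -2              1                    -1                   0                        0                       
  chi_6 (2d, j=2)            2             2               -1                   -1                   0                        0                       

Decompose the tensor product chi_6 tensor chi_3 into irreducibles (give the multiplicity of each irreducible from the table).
chi_6 tensor chi_3 = chi_5 (all other irreducibles have multiplicity 0).

The character of a tensor product is the pointwise product (chi_6 * chi_3)(C) = chi_6(C) * chi_3(C):
  {e}: (2)*(1), {r^3}: (2)*(-1), {r^1, r^5}: (-1)*(-1), {r^2, r^4}: (-1)*(1), {s, sr^2, ...}: (0)*(1), {sr, sr^3, ...}: (0)*(-1)
so (chi_6 * chi_3) takes values
  {e} -> 2, {r^3} -> -2, {r^1, r^5} -> 1, {r^2, r^4} -> -1, {s, sr^2, ...} -> 0, {sr, sr^3, ...} -> 0.
Now take the inner product of this character with each irreducible chi from the table, <chi_6*chi_3, chi> = (1/12) sum_C |C| (chi_6*chi_3)(C) conj(chi(C)):
  <chi_6*chi_3, chi_1> = (1/12)[1*(2)*conj(1) + 1*(-2)*conj(1) + 2*(1)*conj(1) + 2*(-1)*conj(1) + 3*(0)*conj(1) + 3*(0)*conj(1)]
      = (1/12)[(2) + (-2) + (2) + (-2) + (0) + (0)] = 0/12 = 0
  <chi_6*chi_3, chi_2> = (1/12)[1*(2)*conj(1) + 1*(-2)*conj(1) + 2*(1)*conj(1) + 2*(-1)*conj(1) + 3*(0)*conj(-1) + 3*(0)*conj(-1)]
      = (1/12)[(2) + (-2) + (2) + (-2) + (0) + (0)] = 0/12 = 0
  <chi_6*chi_3, chi_3> = (1/12)[1*(2)*conj(1) + 1*(-2)*conj(-1) + 2*(1)*conj(-1) + 2*(-1)*conj(1) + 3*(0)*conj(1) + 3*(0)*conj(-1)]
      = (1/12)[(2) + (2) + (-2) + (-2) + (0) + (0)] = 0/12 = 0
  <chi_6*chi_3, chi_4> = (1/12)[1*(2)*conj(1) + 1*(-2)*conj(-1) + 2*(1)*conj(-1) + 2*(-1)*conj(1) + 3*(0)*conj(-1) + 3*(0)*conj(1)]
      = (1/12)[(2) + (2) + (-2) + (-2) + (0) + (0)] = 0/12 = 0
  <chi_6*chi_3, chi_5> = (1/12)[1*(2)*conj(2) + 1*(-2)*conj(-2) + 2*(1)*conj(1) + 2*(-1)*conj(-1) + 3*(0)*conj(0) + 3*(0)*conj(0)]
      = (1/12)[(4) + (4) + (2) + (2) + (0) + (0)] = 12/12 = 1
  <chi_6*chi_3, chi_6> = (1/12)[1*(2)*conj(2) + 1*(-2)*conj(2) + 2*(1)*conj(-1) + 2*(-1)*conj(-1) + 3*(0)*conj(0) + 3*(0)*conj(0)]
      = (1/12)[(4) + (-4) + (-2) + (2) + (0) + (0)] = 0/12 = 0
Hence the multiplicities are chi_5: 1. Dimension check: dim(chi_6)*dim(chi_3) = 2*1 = 2 and sum (mult * dim) = 1*2 = 2.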